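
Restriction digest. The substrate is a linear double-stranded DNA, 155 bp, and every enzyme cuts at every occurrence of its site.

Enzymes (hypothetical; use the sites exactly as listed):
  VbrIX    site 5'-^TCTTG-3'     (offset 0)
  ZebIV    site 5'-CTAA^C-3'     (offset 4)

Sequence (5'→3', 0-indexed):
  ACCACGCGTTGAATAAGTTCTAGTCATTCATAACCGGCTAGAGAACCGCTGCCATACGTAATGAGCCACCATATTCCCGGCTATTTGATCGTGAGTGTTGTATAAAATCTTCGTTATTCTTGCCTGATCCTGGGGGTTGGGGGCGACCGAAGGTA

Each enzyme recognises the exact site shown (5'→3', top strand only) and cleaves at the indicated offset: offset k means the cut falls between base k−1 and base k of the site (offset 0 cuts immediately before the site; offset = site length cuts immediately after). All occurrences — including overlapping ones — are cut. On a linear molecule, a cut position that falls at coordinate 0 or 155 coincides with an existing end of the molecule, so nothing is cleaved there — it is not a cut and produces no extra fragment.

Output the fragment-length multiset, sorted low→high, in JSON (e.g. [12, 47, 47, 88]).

Site scan:
  VbrIX (TCTTG, off=0): starts [117] → cuts [117]
  ZebIV (CTAAC, off=4): no sites

All cut coordinates (distinct, sorted): [117]

Fragments:
  [0,117): 117 bp
  [117,155): 38 bp

[38,117]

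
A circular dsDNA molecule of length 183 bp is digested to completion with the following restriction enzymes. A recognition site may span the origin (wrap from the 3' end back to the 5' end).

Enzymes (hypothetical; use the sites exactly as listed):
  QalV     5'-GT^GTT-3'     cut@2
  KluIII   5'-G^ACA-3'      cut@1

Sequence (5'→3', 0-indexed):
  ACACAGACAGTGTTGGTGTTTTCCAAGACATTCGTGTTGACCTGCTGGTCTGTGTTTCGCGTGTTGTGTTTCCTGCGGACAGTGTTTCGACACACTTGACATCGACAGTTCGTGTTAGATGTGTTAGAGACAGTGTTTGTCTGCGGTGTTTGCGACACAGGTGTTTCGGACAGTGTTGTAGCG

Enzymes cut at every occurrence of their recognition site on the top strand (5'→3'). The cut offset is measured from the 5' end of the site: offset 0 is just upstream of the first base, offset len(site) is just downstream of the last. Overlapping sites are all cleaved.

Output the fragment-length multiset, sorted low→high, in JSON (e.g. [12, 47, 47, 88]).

Scan for sites:
  QalV GTGTT/2: at [9, 15, 33, 51, 60, 65, 81, 111, 120, 132, 145, 160, 172] ⇒ [11, 17, 35, 53, 62, 67, 83, 113, 122, 134, 147, 162, 174]
  KluIII GACA/1: at [5, 26, 77, 88, 97, 103, 128, 153, 168, 182] ⇒ [0, 6, 27, 78, 89, 98, 104, 129, 154, 169]

All cut coordinates (distinct, sorted): [0, 6, 11, 17, 27, 35, 53, 62, 67, 78, 83, 89, 98, 104, 113, 122, 129, 134, 147, 154, 162, 169, 174]

Fragments:
  0→6: 6 bp
  6→11: 5 bp
  11→17: 6 bp
  17→27: 10 bp
  27→35: 8 bp
  35→53: 18 bp
  53→62: 9 bp
  62→67: 5 bp
  67→78: 11 bp
  78→83: 5 bp
  83→89: 6 bp
  89→98: 9 bp
  98→104: 6 bp
  104→113: 9 bp
  113→122: 9 bp
  122→129: 7 bp
  129→134: 5 bp
  134→147: 13 bp
  147→154: 7 bp
  154→162: 8 bp
  162→169: 7 bp
  169→174: 5 bp
  174→0 (wrap): 183-174+0 = 9 bp

[5,5,5,5,5,6,6,6,6,7,7,7,8,8,9,9,9,9,9,10,11,13,18]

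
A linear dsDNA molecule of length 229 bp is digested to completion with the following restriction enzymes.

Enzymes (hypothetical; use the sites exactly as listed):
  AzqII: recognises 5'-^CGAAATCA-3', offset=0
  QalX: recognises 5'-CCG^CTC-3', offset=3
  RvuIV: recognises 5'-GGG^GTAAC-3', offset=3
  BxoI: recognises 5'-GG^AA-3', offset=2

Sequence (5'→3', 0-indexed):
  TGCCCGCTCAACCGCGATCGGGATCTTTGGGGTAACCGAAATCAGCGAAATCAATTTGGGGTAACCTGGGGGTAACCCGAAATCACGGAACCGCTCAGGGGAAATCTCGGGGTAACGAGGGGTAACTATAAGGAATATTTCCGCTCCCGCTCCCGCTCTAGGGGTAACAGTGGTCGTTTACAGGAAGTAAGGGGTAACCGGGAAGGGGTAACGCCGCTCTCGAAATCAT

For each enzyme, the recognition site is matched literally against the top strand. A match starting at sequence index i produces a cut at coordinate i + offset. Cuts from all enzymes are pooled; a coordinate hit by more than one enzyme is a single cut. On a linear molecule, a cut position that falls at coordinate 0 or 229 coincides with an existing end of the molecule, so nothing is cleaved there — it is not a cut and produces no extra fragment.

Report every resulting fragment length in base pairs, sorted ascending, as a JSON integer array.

[4,5,5,5,6,6,6,6,8,8,9,9,9,9,9,10,10,10,11,11,12,15,21,25]

Scan for sites:
  AzqII CGAAATCA/0: at [36, 45, 77, 220] ⇒ [36, 45, 77, 220]
  QalX CCGCTC/3: at [3, 90, 140, 146, 152, 213] ⇒ [6, 93, 143, 149, 155, 216]
  RvuIV GGGGTAAC/3: at [28, 57, 68, 108, 118, 160, 190, 204] ⇒ [31, 60, 71, 111, 121, 163, 193, 207]
  BxoI GGAA/2: at [86, 99, 131, 182, 200] ⇒ [88, 101, 133, 184, 202]

Pooled cuts: [6, 31, 36, 45, 60, 71, 77, 88, 93, 101, 111, 121, 133, 143, 149, 155, 163, 184, 193, 202, 207, 216, 220]

Fragment lengths:
  [0,6): 6 bp
  [6,31): 25 bp
  [31,36): 5 bp
  [36,45): 9 bp
  [45,60): 15 bp
  [60,71): 11 bp
  [71,77): 6 bp
  [77,88): 11 bp
  [88,93): 5 bp
  [93,101): 8 bp
  [101,111): 10 bp
  [111,121): 10 bp
  [121,133): 12 bp
  [133,143): 10 bp
  [143,149): 6 bp
  [149,155): 6 bp
  [155,163): 8 bp
  [163,184): 21 bp
  [184,193): 9 bp
  [193,202): 9 bp
  [202,207): 5 bp
  [207,216): 9 bp
  [216,220): 4 bp
  [220,229): 9 bp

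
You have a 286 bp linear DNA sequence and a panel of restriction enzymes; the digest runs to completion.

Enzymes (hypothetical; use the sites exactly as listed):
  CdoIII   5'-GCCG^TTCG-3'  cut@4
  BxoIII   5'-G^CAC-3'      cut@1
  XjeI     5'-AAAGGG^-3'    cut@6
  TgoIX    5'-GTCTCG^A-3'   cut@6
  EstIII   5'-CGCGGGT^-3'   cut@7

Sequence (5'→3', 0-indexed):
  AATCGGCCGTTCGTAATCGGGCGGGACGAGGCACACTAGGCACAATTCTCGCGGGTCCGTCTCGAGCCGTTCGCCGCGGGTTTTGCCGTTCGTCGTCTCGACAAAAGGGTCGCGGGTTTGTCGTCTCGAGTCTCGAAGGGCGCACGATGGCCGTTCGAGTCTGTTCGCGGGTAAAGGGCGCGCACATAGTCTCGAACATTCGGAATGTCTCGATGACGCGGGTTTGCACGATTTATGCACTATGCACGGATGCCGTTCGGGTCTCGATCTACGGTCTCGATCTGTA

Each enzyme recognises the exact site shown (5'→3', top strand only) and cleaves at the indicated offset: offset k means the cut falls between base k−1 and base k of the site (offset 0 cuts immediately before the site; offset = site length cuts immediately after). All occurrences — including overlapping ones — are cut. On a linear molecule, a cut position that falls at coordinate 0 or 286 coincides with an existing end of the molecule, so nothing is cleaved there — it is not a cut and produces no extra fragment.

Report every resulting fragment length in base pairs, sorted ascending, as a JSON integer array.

Scan for sites:
  CdoIII GCCGTTCG/4: at [5, 65, 84, 149, 251] ⇒ [9, 69, 88, 153, 255]
  BxoIII GCAC/1: at [30, 39, 141, 181, 225, 236, 243] ⇒ [31, 40, 142, 182, 226, 237, 244]
  XjeI AAAGGG/6: at [103, 172] ⇒ [109, 178]
  TgoIX GTCTCGA/6: at [58, 94, 122, 129, 188, 206, 260, 273] ⇒ [64, 100, 128, 135, 194, 212, 266, 279]
  EstIII CGCGGGT/7: at [49, 74, 110, 165, 216] ⇒ [56, 81, 117, 172, 223]

Pooled cuts: [9, 31, 40, 56, 64, 69, 81, 88, 100, 109, 117, 128, 135, 142, 153, 172, 178, 182, 194, 212, 223, 226, 237, 244, 255, 266, 279]

Fragments:
  [0,9): 9 bp
  [9,31): 22 bp
  [31,40): 9 bp
  [40,56): 16 bp
  [56,64): 8 bp
  [64,69): 5 bp
  [69,81): 12 bp
  [81,88): 7 bp
  [88,100): 12 bp
  [100,109): 9 bp
  [109,117): 8 bp
  [117,128): 11 bp
  [128,135): 7 bp
  [135,142): 7 bp
  [142,153): 11 bp
  [153,172): 19 bp
  [172,178): 6 bp
  [178,182): 4 bp
  [182,194): 12 bp
  [194,212): 18 bp
  [212,223): 11 bp
  [223,226): 3 bp
  [226,237): 11 bp
  [237,244): 7 bp
  [244,255): 11 bp
  [255,266): 11 bp
  [266,279): 13 bp
  [279,286): 7 bp

[3,4,5,6,7,7,7,7,7,8,8,9,9,9,11,11,11,11,11,11,12,12,12,13,16,18,19,22]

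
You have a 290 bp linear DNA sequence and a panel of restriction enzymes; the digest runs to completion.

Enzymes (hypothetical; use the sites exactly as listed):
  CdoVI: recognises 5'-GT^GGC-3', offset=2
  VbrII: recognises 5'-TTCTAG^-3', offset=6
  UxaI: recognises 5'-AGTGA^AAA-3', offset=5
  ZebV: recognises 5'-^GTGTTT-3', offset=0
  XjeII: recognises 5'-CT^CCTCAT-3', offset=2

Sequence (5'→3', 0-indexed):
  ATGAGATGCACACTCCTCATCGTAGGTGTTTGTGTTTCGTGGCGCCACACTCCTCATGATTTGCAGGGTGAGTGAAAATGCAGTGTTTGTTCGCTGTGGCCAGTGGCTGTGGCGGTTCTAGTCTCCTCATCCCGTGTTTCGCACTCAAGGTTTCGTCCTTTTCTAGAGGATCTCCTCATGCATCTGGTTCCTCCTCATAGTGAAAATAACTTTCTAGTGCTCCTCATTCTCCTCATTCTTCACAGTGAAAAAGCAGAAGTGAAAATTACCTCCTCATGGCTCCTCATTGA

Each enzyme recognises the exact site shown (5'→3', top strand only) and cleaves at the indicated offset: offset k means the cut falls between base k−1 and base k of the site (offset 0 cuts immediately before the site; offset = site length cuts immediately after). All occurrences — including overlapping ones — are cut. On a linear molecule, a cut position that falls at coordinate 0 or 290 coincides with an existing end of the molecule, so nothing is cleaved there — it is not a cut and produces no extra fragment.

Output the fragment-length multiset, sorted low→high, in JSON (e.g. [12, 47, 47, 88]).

Scan for sites:
  CdoVI (GTGGC, off=2): starts [38, 95, 102, 108] → cuts [40, 97, 104, 110]
  VbrII (TTCTAG, off=6): starts [115, 160, 211] → cuts [121, 166, 217]
  UxaI (AGTGAAAA, off=5): starts [70, 198, 243, 257] → cuts [75, 203, 248, 262]
  ZebV (GTGTTT, off=0): starts [25, 31, 82, 133] → cuts [25, 31, 82, 133]
  XjeII (CTCCTCAT, off=2): starts [12, 49, 122, 171, 190, 219, 228, 269, 279] → cuts [14, 51, 124, 173, 192, 221, 230, 271, 281]

Pooled cuts: [14, 25, 31, 40, 51, 75, 82, 97, 104, 110, 121, 124, 133, 166, 173, 192, 203, 217, 221, 230, 248, 262, 271, 281]

Fragment lengths:
  [0,14): 14 bp
  [14,25): 11 bp
  [25,31): 6 bp
  [31,40): 9 bp
  [40,51): 11 bp
  [51,75): 24 bp
  [75,82): 7 bp
  [82,97): 15 bp
  [97,104): 7 bp
  [104,110): 6 bp
  [110,121): 11 bp
  [121,124): 3 bp
  [124,133): 9 bp
  [133,166): 33 bp
  [166,173): 7 bp
  [173,192): 19 bp
  [192,203): 11 bp
  [203,217): 14 bp
  [217,221): 4 bp
  [221,230): 9 bp
  [230,248): 18 bp
  [248,262): 14 bp
  [262,271): 9 bp
  [271,281): 10 bp
  [281,290): 9 bp

[3,4,6,6,7,7,7,9,9,9,9,9,10,11,11,11,11,14,14,14,15,18,19,24,33]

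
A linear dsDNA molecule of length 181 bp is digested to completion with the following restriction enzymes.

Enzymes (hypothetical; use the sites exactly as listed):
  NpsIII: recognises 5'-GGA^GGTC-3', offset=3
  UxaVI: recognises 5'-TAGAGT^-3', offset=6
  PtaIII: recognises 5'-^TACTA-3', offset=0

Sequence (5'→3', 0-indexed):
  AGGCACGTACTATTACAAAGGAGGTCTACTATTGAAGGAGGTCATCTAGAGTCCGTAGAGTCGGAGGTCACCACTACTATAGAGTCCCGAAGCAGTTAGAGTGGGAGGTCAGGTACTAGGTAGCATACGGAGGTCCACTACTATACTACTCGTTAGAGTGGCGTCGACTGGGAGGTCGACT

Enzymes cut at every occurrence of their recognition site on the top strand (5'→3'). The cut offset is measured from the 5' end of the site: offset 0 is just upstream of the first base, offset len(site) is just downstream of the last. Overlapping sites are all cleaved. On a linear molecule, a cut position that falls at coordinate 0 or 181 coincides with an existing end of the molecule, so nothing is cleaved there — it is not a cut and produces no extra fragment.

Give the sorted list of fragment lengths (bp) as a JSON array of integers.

[4,4,4,5,7,7,7,8,9,9,11,13,13,14,15,16,17,18]

Scan for sites:
  NpsIII GGAGGTC/3: at [19, 36, 62, 103, 128, 170] ⇒ [22, 39, 65, 106, 131, 173]
  UxaVI TAGAGT/6: at [46, 55, 79, 96, 153] ⇒ [52, 61, 85, 102, 159]
  PtaIII TACTA/0: at [7, 26, 74, 113, 138, 143] ⇒ [7, 26, 74, 113, 138, 143]

Pooled cuts: [7, 22, 26, 39, 52, 61, 65, 74, 85, 102, 106, 113, 131, 138, 143, 159, 173]

Fragments:
  [0,7): 7 bp
  [7,22): 15 bp
  [22,26): 4 bp
  [26,39): 13 bp
  [39,52): 13 bp
  [52,61): 9 bp
  [61,65): 4 bp
  [65,74): 9 bp
  [74,85): 11 bp
  [85,102): 17 bp
  [102,106): 4 bp
  [106,113): 7 bp
  [113,131): 18 bp
  [131,138): 7 bp
  [138,143): 5 bp
  [143,159): 16 bp
  [159,173): 14 bp
  [173,181): 8 bp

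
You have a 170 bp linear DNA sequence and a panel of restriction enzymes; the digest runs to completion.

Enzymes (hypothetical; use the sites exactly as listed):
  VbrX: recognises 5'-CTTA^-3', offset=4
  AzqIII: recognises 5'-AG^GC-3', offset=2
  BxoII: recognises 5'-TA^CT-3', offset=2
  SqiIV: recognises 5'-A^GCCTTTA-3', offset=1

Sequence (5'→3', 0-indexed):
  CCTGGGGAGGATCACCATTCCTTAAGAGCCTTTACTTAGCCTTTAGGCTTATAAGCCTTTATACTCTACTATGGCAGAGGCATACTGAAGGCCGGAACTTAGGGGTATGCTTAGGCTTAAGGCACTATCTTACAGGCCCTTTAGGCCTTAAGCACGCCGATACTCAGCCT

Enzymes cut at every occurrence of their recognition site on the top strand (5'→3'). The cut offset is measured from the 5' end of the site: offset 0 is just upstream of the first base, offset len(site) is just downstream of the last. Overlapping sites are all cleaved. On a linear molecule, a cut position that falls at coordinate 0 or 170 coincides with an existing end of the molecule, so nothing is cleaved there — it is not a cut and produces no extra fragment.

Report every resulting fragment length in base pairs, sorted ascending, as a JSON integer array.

Site scan:
  VbrX (CTTA, off=4): starts [20, 34, 47, 97, 109, 115, 128, 146] → cuts [24, 38, 51, 101, 113, 119, 132, 150]
  AzqIII (AGGC, off=2): starts [44, 77, 88, 112, 119, 133, 142] → cuts [46, 79, 90, 114, 121, 135, 144]
  BxoII (TACT, off=2): starts [32, 61, 66, 82, 160] → cuts [34, 63, 68, 84, 162]
  SqiIV (AGCCTTTA, off=1): starts [26, 37, 53] → cuts [27, 38, 54]

All cut coordinates (distinct, sorted): [24, 27, 34, 38, 46, 51, 54, 63, 68, 79, 84, 90, 101, 113, 114, 119, 121, 132, 135, 144, 150, 162]

Fragment lengths:
  [0,24): 24 bp
  [24,27): 3 bp
  [27,34): 7 bp
  [34,38): 4 bp
  [38,46): 8 bp
  [46,51): 5 bp
  [51,54): 3 bp
  [54,63): 9 bp
  [63,68): 5 bp
  [68,79): 11 bp
  [79,84): 5 bp
  [84,90): 6 bp
  [90,101): 11 bp
  [101,113): 12 bp
  [113,114): 1 bp
  [114,119): 5 bp
  [119,121): 2 bp
  [121,132): 11 bp
  [132,135): 3 bp
  [135,144): 9 bp
  [144,150): 6 bp
  [150,162): 12 bp
  [162,170): 8 bp

[1,2,3,3,3,4,5,5,5,5,6,6,7,8,8,9,9,11,11,11,12,12,24]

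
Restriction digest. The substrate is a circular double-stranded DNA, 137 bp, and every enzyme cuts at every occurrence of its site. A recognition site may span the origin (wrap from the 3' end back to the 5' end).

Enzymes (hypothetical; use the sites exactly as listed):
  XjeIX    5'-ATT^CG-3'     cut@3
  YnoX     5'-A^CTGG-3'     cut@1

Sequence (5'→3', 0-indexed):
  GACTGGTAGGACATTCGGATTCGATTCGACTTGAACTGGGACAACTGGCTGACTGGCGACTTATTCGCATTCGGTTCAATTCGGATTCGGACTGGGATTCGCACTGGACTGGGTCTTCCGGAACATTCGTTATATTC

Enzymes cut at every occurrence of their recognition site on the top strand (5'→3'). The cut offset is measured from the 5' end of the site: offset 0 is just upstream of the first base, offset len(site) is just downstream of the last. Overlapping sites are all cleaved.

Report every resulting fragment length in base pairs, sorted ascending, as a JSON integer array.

Scan for sites:
  XjeIX ATTCG/3: at [12, 18, 23, 62, 68, 78, 84, 96, 124, 133] ⇒ [15, 21, 26, 65, 71, 81, 87, 99, 127, 136]
  YnoX ACTGG/1: at [1, 34, 43, 51, 90, 102, 107] ⇒ [2, 35, 44, 52, 91, 103, 108]

Pooled cuts: [2, 15, 21, 26, 35, 44, 52, 65, 71, 81, 87, 91, 99, 103, 108, 127, 136]

Fragment lengths:
  2→15: 13 bp
  15→21: 6 bp
  21→26: 5 bp
  26→35: 9 bp
  35→44: 9 bp
  44→52: 8 bp
  52→65: 13 bp
  65→71: 6 bp
  71→81: 10 bp
  81→87: 6 bp
  87→91: 4 bp
  91→99: 8 bp
  99→103: 4 bp
  103→108: 5 bp
  108→127: 19 bp
  127→136: 9 bp
  136→2 (wrap): 137-136+2 = 3 bp

[3,4,4,5,5,6,6,6,8,8,9,9,9,10,13,13,19]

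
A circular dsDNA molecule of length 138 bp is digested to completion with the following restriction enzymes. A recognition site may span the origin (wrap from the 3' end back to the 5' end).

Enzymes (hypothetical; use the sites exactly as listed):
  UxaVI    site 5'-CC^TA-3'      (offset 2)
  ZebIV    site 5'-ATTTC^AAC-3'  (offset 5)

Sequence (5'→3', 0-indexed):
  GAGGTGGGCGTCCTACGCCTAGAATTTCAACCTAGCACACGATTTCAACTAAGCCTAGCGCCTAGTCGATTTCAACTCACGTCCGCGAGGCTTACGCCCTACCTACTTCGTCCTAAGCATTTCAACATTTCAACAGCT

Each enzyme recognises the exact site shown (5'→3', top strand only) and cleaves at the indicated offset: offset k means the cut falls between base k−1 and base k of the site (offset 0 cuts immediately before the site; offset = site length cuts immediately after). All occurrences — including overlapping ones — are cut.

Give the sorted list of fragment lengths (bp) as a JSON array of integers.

[4,4,6,7,8,9,9,10,10,11,14,20,26]

Per-enzyme occurrences:
  UxaVI (CCTA, off=2): starts [11, 17, 30, 53, 60, 97, 101, 111] → cuts [13, 19, 32, 55, 62, 99, 103, 113]
  ZebIV (ATTTCAAC, off=5): starts [23, 41, 68, 118, 126] → cuts [28, 46, 73, 123, 131]

Pooled cuts: [13, 19, 28, 32, 46, 55, 62, 73, 99, 103, 113, 123, 131]

Fragments:
  13→19: 6 bp
  19→28: 9 bp
  28→32: 4 bp
  32→46: 14 bp
  46→55: 9 bp
  55→62: 7 bp
  62→73: 11 bp
  73→99: 26 bp
  99→103: 4 bp
  103→113: 10 bp
  113→123: 10 bp
  123→131: 8 bp
  131→13 (wrap): 138-131+13 = 20 bp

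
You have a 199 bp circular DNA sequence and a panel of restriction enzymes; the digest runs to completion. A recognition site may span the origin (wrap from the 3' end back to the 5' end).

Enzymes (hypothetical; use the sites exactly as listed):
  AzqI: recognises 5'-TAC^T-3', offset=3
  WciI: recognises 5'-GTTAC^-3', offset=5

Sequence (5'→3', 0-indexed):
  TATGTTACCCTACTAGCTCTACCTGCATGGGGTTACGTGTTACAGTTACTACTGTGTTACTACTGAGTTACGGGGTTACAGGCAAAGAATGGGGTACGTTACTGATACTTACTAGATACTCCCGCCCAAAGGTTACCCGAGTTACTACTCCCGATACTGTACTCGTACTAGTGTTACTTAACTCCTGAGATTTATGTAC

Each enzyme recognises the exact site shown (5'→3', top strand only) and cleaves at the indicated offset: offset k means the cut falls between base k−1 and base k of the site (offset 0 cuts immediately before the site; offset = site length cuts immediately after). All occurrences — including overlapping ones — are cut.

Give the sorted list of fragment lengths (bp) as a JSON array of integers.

[3,3,3,4,5,5,6,6,6,7,7,8,8,8,8,9,9,9,17,22,23,23]

Scan for sites:
  AzqI TACT/3: at [10, 46, 49, 57, 60, 99, 105, 109, 116, 142, 145, 154, 159, 165, 174, 196] ⇒ [0, 13, 49, 52, 60, 63, 102, 108, 112, 119, 145, 148, 157, 162, 168, 177]
  WciI GTTAC/5: at [3, 31, 38, 44, 55, 66, 74, 97, 131, 140, 172] ⇒ [8, 36, 43, 49, 60, 71, 79, 102, 136, 145, 177]

Pooled cuts: [0, 8, 13, 36, 43, 49, 52, 60, 63, 71, 79, 102, 108, 112, 119, 136, 145, 148, 157, 162, 168, 177]

Fragments:
  0→8: 8 bp
  8→13: 5 bp
  13→36: 23 bp
  36→43: 7 bp
  43→49: 6 bp
  49→52: 3 bp
  52→60: 8 bp
  60→63: 3 bp
  63→71: 8 bp
  71→79: 8 bp
  79→102: 23 bp
  102→108: 6 bp
  108→112: 4 bp
  112→119: 7 bp
  119→136: 17 bp
  136→145: 9 bp
  145→148: 3 bp
  148→157: 9 bp
  157→162: 5 bp
  162→168: 6 bp
  168→177: 9 bp
  177→0 (wrap): 199-177+0 = 22 bp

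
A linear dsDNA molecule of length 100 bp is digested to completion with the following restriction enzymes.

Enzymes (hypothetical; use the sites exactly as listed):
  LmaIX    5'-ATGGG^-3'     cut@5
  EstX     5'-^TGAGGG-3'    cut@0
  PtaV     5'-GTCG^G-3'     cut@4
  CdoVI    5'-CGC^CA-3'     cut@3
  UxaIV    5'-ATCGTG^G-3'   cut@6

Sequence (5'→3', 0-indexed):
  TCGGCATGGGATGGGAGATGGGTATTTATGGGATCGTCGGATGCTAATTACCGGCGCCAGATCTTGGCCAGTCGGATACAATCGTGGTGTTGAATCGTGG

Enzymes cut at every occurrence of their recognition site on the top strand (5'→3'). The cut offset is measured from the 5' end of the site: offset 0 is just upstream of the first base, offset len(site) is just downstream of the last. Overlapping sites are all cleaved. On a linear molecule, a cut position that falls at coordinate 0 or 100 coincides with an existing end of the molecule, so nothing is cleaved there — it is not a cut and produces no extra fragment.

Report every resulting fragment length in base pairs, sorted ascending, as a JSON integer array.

[1,5,7,7,10,10,12,13,17,18]

Per-enzyme occurrences:
  LmaIX ATGGG/5: at [5, 10, 17, 27] ⇒ [10, 15, 22, 32]
  EstX (TGAGGG, off=0): no sites
  PtaV GTCGG/4: at [35, 70] ⇒ [39, 74]
  CdoVI CGCCA/3: at [54] ⇒ [57]
  UxaIV ATCGTGG/6: at [80, 93] ⇒ [86, 99]

Pooled cuts: [10, 15, 22, 32, 39, 57, 74, 86, 99]

Fragments:
  [0,10): 10 bp
  [10,15): 5 bp
  [15,22): 7 bp
  [22,32): 10 bp
  [32,39): 7 bp
  [39,57): 18 bp
  [57,74): 17 bp
  [74,86): 12 bp
  [86,99): 13 bp
  [99,100): 1 bp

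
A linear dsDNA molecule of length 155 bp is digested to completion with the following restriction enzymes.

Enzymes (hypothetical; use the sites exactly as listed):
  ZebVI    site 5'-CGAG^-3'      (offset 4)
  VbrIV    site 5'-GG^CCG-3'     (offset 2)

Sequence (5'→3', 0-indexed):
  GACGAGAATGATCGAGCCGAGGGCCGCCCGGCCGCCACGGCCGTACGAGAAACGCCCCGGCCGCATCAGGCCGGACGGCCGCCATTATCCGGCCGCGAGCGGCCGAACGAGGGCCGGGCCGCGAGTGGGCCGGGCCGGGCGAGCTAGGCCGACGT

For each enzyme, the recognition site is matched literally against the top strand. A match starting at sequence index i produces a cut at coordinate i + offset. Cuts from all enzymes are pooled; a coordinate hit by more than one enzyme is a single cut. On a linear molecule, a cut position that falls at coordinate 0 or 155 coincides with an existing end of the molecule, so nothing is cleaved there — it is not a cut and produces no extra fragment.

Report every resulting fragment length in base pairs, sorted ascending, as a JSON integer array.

Site scan:
  ZebVI (CGAG, off=4): starts [2, 12, 17, 45, 95, 107, 121, 139] → cuts [6, 16, 21, 49, 99, 111, 125, 143]
  VbrIV (GGCCG, off=2): starts [21, 29, 38, 58, 68, 76, 90, 100, 111, 116, 127, 132, 146] → cuts [23, 31, 40, 60, 70, 78, 92, 102, 113, 118, 129, 134, 148]

Pooled cuts: [6, 16, 21, 23, 31, 40, 49, 60, 70, 78, 92, 99, 102, 111, 113, 118, 125, 129, 134, 143, 148]

Fragment lengths:
  [0,6): 6 bp
  [6,16): 10 bp
  [16,21): 5 bp
  [21,23): 2 bp
  [23,31): 8 bp
  [31,40): 9 bp
  [40,49): 9 bp
  [49,60): 11 bp
  [60,70): 10 bp
  [70,78): 8 bp
  [78,92): 14 bp
  [92,99): 7 bp
  [99,102): 3 bp
  [102,111): 9 bp
  [111,113): 2 bp
  [113,118): 5 bp
  [118,125): 7 bp
  [125,129): 4 bp
  [129,134): 5 bp
  [134,143): 9 bp
  [143,148): 5 bp
  [148,155): 7 bp

[2,2,3,4,5,5,5,5,6,7,7,7,8,8,9,9,9,9,10,10,11,14]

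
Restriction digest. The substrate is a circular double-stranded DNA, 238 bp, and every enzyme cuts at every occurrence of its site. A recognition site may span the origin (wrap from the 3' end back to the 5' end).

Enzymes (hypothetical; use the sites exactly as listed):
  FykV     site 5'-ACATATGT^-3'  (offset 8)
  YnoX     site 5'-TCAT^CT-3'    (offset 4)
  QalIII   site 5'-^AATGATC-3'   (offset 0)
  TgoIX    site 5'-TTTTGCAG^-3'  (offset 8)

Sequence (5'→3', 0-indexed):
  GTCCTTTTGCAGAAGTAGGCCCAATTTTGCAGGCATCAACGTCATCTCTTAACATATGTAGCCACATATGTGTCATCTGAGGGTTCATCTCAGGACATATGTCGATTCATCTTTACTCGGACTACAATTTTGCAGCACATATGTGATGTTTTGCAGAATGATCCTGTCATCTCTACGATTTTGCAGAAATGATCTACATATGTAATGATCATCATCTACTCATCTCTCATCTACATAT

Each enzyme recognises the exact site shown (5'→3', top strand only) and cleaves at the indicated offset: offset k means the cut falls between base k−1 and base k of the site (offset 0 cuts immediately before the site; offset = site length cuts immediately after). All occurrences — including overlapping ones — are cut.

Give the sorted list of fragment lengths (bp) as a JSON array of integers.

[1,5,7,8,8,9,10,10,12,12,12,12,13,14,14,14,16,16,20,25]

Scan for sites:
  FykV ACATATGT/8: at [51, 63, 94, 136, 195, 232] ⇒ [2, 59, 71, 102, 144, 203]
  YnoX TCATCT/4: at [41, 72, 84, 106, 166, 211, 219, 226] ⇒ [45, 76, 88, 110, 170, 215, 223, 230]
  QalIII AATGATC/0: at [156, 187, 203] ⇒ [156, 187, 203]
  TgoIX TTTTGCAG/8: at [4, 24, 127, 148, 178] ⇒ [12, 32, 135, 156, 186]

All cut coordinates (distinct, sorted): [2, 12, 32, 45, 59, 71, 76, 88, 102, 110, 135, 144, 156, 170, 186, 187, 203, 215, 223, 230]

Fragment lengths:
  2→12: 10 bp
  12→32: 20 bp
  32→45: 13 bp
  45→59: 14 bp
  59→71: 12 bp
  71→76: 5 bp
  76→88: 12 bp
  88→102: 14 bp
  102→110: 8 bp
  110→135: 25 bp
  135→144: 9 bp
  144→156: 12 bp
  156→170: 14 bp
  170→186: 16 bp
  186→187: 1 bp
  187→203: 16 bp
  203→215: 12 bp
  215→223: 8 bp
  223→230: 7 bp
  230→2 (wrap): 238-230+2 = 10 bp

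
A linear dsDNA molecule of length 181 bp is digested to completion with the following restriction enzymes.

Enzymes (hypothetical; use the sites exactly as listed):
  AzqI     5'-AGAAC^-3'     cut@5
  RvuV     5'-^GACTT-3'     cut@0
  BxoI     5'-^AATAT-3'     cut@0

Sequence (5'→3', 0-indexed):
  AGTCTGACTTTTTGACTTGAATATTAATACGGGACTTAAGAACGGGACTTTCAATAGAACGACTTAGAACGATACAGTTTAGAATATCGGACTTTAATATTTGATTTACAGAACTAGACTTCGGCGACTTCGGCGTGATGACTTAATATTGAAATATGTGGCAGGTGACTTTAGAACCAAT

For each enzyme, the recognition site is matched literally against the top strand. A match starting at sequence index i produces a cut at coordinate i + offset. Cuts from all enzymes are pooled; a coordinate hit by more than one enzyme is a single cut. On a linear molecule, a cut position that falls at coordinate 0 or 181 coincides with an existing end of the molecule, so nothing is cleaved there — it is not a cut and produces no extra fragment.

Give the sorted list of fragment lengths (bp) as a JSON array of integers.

[2,2,4,5,5,6,6,7,8,8,9,10,11,11,12,13,14,14,15,19]

Per-enzyme occurrences:
  AzqI AGAAC/5: at [38, 55, 65, 109, 172] ⇒ [43, 60, 70, 114, 177]
  RvuV GACTT/0: at [5, 13, 32, 45, 60, 89, 116, 125, 139, 166] ⇒ [5, 13, 32, 45, 60, 89, 116, 125, 139, 166]
  BxoI AATAT/0: at [19, 82, 95, 144, 152] ⇒ [19, 82, 95, 144, 152]

Pooled cuts: [5, 13, 19, 32, 43, 45, 60, 70, 82, 89, 95, 114, 116, 125, 139, 144, 152, 166, 177]

Fragments:
  [0,5): 5 bp
  [5,13): 8 bp
  [13,19): 6 bp
  [19,32): 13 bp
  [32,43): 11 bp
  [43,45): 2 bp
  [45,60): 15 bp
  [60,70): 10 bp
  [70,82): 12 bp
  [82,89): 7 bp
  [89,95): 6 bp
  [95,114): 19 bp
  [114,116): 2 bp
  [116,125): 9 bp
  [125,139): 14 bp
  [139,144): 5 bp
  [144,152): 8 bp
  [152,166): 14 bp
  [166,177): 11 bp
  [177,181): 4 bp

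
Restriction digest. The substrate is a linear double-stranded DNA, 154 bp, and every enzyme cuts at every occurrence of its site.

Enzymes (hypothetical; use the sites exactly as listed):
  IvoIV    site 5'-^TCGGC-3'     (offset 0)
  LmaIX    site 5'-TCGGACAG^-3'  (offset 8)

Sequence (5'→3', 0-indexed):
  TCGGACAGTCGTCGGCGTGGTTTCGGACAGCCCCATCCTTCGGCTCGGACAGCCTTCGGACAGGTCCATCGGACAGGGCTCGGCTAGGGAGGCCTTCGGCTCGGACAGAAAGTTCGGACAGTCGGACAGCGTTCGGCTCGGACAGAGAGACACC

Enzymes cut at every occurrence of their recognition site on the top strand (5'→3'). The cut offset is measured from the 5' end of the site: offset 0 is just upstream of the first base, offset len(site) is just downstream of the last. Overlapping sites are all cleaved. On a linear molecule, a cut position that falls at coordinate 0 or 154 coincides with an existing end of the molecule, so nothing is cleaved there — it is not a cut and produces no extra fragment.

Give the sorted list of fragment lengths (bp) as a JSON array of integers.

Scan for sites:
  IvoIV TCGGC/0: at [11, 39, 79, 95, 132] ⇒ [11, 39, 79, 95, 132]
  LmaIX TCGGACAG/8: at [0, 22, 44, 55, 68, 100, 113, 121, 137] ⇒ [8, 30, 52, 63, 76, 108, 121, 129, 145]

Pooled cuts: [8, 11, 30, 39, 52, 63, 76, 79, 95, 108, 121, 129, 132, 145]

Fragment lengths:
  [0,8): 8 bp
  [8,11): 3 bp
  [11,30): 19 bp
  [30,39): 9 bp
  [39,52): 13 bp
  [52,63): 11 bp
  [63,76): 13 bp
  [76,79): 3 bp
  [79,95): 16 bp
  [95,108): 13 bp
  [108,121): 13 bp
  [121,129): 8 bp
  [129,132): 3 bp
  [132,145): 13 bp
  [145,154): 9 bp

[3,3,3,8,8,9,9,11,13,13,13,13,13,16,19]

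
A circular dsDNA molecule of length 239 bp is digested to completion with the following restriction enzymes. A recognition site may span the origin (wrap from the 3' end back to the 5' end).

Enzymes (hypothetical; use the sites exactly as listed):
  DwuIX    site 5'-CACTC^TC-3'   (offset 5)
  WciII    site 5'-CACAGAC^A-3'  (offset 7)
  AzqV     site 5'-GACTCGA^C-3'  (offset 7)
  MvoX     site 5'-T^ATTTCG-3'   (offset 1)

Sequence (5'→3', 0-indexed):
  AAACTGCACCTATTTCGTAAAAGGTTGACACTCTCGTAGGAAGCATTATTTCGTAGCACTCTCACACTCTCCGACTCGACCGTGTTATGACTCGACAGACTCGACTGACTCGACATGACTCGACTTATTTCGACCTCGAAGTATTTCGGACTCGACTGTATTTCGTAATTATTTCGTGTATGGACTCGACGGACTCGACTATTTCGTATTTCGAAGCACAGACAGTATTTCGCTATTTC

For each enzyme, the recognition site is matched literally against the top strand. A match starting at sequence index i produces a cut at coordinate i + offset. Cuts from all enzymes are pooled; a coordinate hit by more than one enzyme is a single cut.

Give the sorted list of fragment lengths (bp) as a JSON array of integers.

[2,3,3,4,7,8,9,9,9,10,10,11,13,14,14,16,16,16,19,22,24]

Scan for sites:
  DwuIX (CACTCTC, off=5): starts [28, 56, 64] → cuts [33, 61, 69]
  WciII (CACAGACA, off=7): starts [216] → cuts [223]
  AzqV (GACTCGAC, off=7): starts [72, 88, 97, 106, 116, 148, 182, 191] → cuts [79, 95, 104, 113, 123, 155, 189, 198]
  MvoX (TATTTCG, off=1): starts [10, 46, 125, 141, 158, 169, 199, 206, 225] → cuts [11, 47, 126, 142, 159, 170, 200, 207, 226]

All cut coordinates (distinct, sorted): [11, 33, 47, 61, 69, 79, 95, 104, 113, 123, 126, 142, 155, 159, 170, 189, 198, 200, 207, 223, 226]

Fragments:
  11→33: 22 bp
  33→47: 14 bp
  47→61: 14 bp
  61→69: 8 bp
  69→79: 10 bp
  79→95: 16 bp
  95→104: 9 bp
  104→113: 9 bp
  113→123: 10 bp
  123→126: 3 bp
  126→142: 16 bp
  142→155: 13 bp
  155→159: 4 bp
  159→170: 11 bp
  170→189: 19 bp
  189→198: 9 bp
  198→200: 2 bp
  200→207: 7 bp
  207→223: 16 bp
  223→226: 3 bp
  226→11 (wrap): 239-226+11 = 24 bp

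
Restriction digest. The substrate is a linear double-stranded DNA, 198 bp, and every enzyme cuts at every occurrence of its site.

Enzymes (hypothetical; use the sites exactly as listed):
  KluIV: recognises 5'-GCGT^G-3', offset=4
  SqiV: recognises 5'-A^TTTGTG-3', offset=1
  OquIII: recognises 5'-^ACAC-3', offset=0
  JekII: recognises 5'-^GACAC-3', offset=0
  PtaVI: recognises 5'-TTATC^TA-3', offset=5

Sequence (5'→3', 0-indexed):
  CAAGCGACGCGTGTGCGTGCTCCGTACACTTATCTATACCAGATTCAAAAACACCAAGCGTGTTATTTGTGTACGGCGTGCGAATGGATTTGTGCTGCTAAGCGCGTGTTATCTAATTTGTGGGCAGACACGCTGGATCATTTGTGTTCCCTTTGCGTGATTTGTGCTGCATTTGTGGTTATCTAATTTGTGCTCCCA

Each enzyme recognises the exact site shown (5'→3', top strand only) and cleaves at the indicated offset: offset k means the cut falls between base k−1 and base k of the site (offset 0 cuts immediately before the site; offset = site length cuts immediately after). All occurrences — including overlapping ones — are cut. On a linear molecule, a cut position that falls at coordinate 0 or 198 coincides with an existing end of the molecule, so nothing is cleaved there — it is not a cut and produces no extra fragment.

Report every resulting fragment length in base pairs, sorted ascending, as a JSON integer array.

[1,2,3,3,4,6,6,7,9,9,10,11,11,12,12,12,13,14,16,18,19]

Per-enzyme occurrences:
  KluIV (GCGTG, off=4): starts [8, 14, 57, 75, 103, 154] → cuts [12, 18, 61, 79, 107, 158]
  SqiV (ATTTGTG, off=1): starts [64, 87, 115, 139, 159, 170, 185] → cuts [65, 88, 116, 140, 160, 171, 186]
  OquIII (ACAC, off=0): starts [25, 50, 127] → cuts [25, 50, 127]
  JekII (GACAC, off=0): starts [126] → cuts [126]
  PtaVI (TTATCTA, off=5): starts [29, 108, 178] → cuts [34, 113, 183]

Pooled cuts: [12, 18, 25, 34, 50, 61, 65, 79, 88, 107, 113, 116, 126, 127, 140, 158, 160, 171, 183, 186]

Fragments:
  [0,12): 12 bp
  [12,18): 6 bp
  [18,25): 7 bp
  [25,34): 9 bp
  [34,50): 16 bp
  [50,61): 11 bp
  [61,65): 4 bp
  [65,79): 14 bp
  [79,88): 9 bp
  [88,107): 19 bp
  [107,113): 6 bp
  [113,116): 3 bp
  [116,126): 10 bp
  [126,127): 1 bp
  [127,140): 13 bp
  [140,158): 18 bp
  [158,160): 2 bp
  [160,171): 11 bp
  [171,183): 12 bp
  [183,186): 3 bp
  [186,198): 12 bp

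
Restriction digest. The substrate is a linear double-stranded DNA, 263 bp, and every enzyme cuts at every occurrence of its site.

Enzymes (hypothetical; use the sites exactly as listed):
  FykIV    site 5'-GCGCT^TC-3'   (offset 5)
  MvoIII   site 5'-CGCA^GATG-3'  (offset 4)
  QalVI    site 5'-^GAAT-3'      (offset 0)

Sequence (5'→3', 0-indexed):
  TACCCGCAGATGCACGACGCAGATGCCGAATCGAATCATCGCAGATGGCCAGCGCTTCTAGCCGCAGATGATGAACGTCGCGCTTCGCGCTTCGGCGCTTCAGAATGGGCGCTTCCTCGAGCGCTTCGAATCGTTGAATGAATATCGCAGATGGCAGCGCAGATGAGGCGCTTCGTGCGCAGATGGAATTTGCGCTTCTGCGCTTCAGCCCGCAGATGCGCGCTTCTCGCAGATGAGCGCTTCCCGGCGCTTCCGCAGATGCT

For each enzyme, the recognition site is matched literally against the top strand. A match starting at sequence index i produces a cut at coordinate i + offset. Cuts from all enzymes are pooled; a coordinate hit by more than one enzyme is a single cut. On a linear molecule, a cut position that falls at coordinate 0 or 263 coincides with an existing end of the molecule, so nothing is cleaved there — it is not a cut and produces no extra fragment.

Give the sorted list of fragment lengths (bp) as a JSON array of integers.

Scan for sites:
  FykIV (GCGCTTC, off=5): starts [51, 79, 86, 94, 108, 120, 167, 191, 199, 219, 236, 246] → cuts [56, 84, 91, 99, 113, 125, 172, 196, 204, 224, 241, 251]
  MvoIII (CGCAGATG, off=4): starts [4, 17, 39, 62, 145, 157, 177, 210, 227, 253] → cuts [8, 21, 43, 66, 149, 161, 181, 214, 231, 257]
  QalVI (GAAT, off=0): starts [27, 32, 102, 127, 135, 139, 185] → cuts [27, 32, 102, 127, 135, 139, 185]

Pooled cuts: [8, 21, 27, 32, 43, 56, 66, 84, 91, 99, 102, 113, 125, 127, 135, 139, 149, 161, 172, 181, 185, 196, 204, 214, 224, 231, 241, 251, 257]

Fragments:
  [0,8): 8 bp
  [8,21): 13 bp
  [21,27): 6 bp
  [27,32): 5 bp
  [32,43): 11 bp
  [43,56): 13 bp
  [56,66): 10 bp
  [66,84): 18 bp
  [84,91): 7 bp
  [91,99): 8 bp
  [99,102): 3 bp
  [102,113): 11 bp
  [113,125): 12 bp
  [125,127): 2 bp
  [127,135): 8 bp
  [135,139): 4 bp
  [139,149): 10 bp
  [149,161): 12 bp
  [161,172): 11 bp
  [172,181): 9 bp
  [181,185): 4 bp
  [185,196): 11 bp
  [196,204): 8 bp
  [204,214): 10 bp
  [214,224): 10 bp
  [224,231): 7 bp
  [231,241): 10 bp
  [241,251): 10 bp
  [251,257): 6 bp
  [257,263): 6 bp

[2,3,4,4,5,6,6,6,7,7,8,8,8,8,9,10,10,10,10,10,10,11,11,11,11,12,12,13,13,18]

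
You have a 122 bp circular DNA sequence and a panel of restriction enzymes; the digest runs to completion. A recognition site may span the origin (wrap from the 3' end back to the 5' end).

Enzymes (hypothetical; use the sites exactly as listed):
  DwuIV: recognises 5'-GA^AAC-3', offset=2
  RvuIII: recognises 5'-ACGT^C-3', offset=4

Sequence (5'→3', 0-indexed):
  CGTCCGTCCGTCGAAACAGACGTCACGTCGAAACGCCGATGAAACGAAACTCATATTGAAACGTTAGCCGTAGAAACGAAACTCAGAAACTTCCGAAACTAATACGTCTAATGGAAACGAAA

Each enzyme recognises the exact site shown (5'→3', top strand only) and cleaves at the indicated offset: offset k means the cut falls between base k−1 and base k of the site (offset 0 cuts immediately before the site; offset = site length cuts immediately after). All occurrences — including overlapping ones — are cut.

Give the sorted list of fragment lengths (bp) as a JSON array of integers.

[3,5,5,5,5,5,8,8,9,9,11,11,11,12,15]

Per-enzyme occurrences:
  DwuIV GAAAC/2: at [12, 29, 40, 45, 57, 72, 77, 85, 94, 113, 118] ⇒ [14, 31, 42, 47, 59, 74, 79, 87, 96, 115, 120]
  RvuIII ACGTC/4: at [19, 24, 103, 121] ⇒ [3, 23, 28, 107]

All cut coordinates (distinct, sorted): [3, 14, 23, 28, 31, 42, 47, 59, 74, 79, 87, 96, 107, 115, 120]

Fragment lengths:
  3→14: 11 bp
  14→23: 9 bp
  23→28: 5 bp
  28→31: 3 bp
  31→42: 11 bp
  42→47: 5 bp
  47→59: 12 bp
  59→74: 15 bp
  74→79: 5 bp
  79→87: 8 bp
  87→96: 9 bp
  96→107: 11 bp
  107→115: 8 bp
  115→120: 5 bp
  120→3 (wrap): 122-120+3 = 5 bp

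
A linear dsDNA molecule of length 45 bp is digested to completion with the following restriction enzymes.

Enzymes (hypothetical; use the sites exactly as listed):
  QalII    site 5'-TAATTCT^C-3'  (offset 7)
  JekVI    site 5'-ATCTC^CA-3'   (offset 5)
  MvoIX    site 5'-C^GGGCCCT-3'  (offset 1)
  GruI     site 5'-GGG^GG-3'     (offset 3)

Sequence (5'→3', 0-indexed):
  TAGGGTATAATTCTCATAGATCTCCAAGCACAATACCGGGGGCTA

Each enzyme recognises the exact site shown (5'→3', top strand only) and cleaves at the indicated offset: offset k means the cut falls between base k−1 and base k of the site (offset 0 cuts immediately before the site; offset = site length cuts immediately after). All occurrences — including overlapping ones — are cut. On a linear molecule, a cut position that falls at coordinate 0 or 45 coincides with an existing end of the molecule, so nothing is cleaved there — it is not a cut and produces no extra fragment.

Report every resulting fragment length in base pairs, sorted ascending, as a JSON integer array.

[5,10,14,16]

Scan for sites:
  QalII (TAATTCTC, off=7): starts [7] → cuts [14]
  JekVI (ATCTCCA, off=5): starts [19] → cuts [24]
  MvoIX (CGGGCCCT, off=1): no sites
  GruI (GGGGG, off=3): starts [37] → cuts [40]

All cut coordinates (distinct, sorted): [14, 24, 40]

Fragment lengths:
  [0,14): 14 bp
  [14,24): 10 bp
  [24,40): 16 bp
  [40,45): 5 bp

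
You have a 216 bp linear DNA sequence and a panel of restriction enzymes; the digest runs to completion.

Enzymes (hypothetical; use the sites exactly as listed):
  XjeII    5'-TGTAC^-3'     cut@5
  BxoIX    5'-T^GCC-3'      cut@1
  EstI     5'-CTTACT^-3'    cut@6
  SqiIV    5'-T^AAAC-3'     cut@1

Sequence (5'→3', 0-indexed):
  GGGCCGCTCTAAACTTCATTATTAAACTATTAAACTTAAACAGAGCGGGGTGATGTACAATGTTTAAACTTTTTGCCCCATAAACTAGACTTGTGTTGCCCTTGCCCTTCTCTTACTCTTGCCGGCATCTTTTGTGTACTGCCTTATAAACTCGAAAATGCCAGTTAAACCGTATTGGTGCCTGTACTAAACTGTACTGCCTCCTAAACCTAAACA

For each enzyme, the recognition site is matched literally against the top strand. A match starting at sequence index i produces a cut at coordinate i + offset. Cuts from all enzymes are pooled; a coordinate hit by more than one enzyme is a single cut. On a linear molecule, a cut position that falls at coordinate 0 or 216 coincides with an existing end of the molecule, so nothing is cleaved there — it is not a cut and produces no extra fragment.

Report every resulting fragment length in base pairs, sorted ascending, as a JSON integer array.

[1,1,1,3,5,6,6,6,7,7,7,7,7,8,8,9,9,10,12,13,13,14,16,19,21]

Scan for sites:
  XjeII TGTAC/5: at [53, 134, 182, 192] ⇒ [58, 139, 187, 197]
  BxoIX TGCC/1: at [73, 96, 102, 119, 139, 158, 178, 197] ⇒ [74, 97, 103, 120, 140, 159, 179, 198]
  EstI CTTACT/6: at [111] ⇒ [117]
  SqiIV TAAAC/1: at [9, 22, 30, 36, 64, 80, 146, 165, 187, 204, 210] ⇒ [10, 23, 31, 37, 65, 81, 147, 166, 188, 205, 211]

All cut coordinates (distinct, sorted): [10, 23, 31, 37, 58, 65, 74, 81, 97, 103, 117, 120, 139, 140, 147, 159, 166, 179, 187, 188, 197, 198, 205, 211]

Fragment lengths:
  [0,10): 10 bp
  [10,23): 13 bp
  [23,31): 8 bp
  [31,37): 6 bp
  [37,58): 21 bp
  [58,65): 7 bp
  [65,74): 9 bp
  [74,81): 7 bp
  [81,97): 16 bp
  [97,103): 6 bp
  [103,117): 14 bp
  [117,120): 3 bp
  [120,139): 19 bp
  [139,140): 1 bp
  [140,147): 7 bp
  [147,159): 12 bp
  [159,166): 7 bp
  [166,179): 13 bp
  [179,187): 8 bp
  [187,188): 1 bp
  [188,197): 9 bp
  [197,198): 1 bp
  [198,205): 7 bp
  [205,211): 6 bp
  [211,216): 5 bp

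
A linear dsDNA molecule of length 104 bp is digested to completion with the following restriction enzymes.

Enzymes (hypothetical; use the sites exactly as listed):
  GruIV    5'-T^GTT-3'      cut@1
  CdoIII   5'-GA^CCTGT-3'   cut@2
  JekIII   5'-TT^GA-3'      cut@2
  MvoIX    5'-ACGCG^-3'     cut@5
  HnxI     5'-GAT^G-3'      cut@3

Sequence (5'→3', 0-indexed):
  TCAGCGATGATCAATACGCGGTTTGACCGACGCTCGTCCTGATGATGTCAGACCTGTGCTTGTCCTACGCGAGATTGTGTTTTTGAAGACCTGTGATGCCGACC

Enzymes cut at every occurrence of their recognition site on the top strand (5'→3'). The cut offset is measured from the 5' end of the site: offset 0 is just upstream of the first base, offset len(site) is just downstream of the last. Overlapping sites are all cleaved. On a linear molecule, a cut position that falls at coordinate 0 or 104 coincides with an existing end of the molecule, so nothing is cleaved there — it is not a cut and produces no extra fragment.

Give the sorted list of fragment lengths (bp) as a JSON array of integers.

[3,4,5,6,6,7,7,8,8,12,19,19]

Scan for sites:
  GruIV TGTT/1: at [77] ⇒ [78]
  CdoIII GACCTGT/2: at [50, 87] ⇒ [52, 89]
  JekIII TTGA/2: at [22, 82] ⇒ [24, 84]
  MvoIX ACGCG/5: at [15, 66] ⇒ [20, 71]
  HnxI GATG/3: at [5, 40, 43, 94] ⇒ [8, 43, 46, 97]

Pooled cuts: [8, 20, 24, 43, 46, 52, 71, 78, 84, 89, 97]

Fragments:
  [0,8): 8 bp
  [8,20): 12 bp
  [20,24): 4 bp
  [24,43): 19 bp
  [43,46): 3 bp
  [46,52): 6 bp
  [52,71): 19 bp
  [71,78): 7 bp
  [78,84): 6 bp
  [84,89): 5 bp
  [89,97): 8 bp
  [97,104): 7 bp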